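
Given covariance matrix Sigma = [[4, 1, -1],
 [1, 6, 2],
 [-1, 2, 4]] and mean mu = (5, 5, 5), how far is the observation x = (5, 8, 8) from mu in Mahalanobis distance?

Step 1 — centre the observation: (x - mu) = (0, 3, 3).

Step 2 — invert Sigma (cofactor / det for 3×3, or solve directly):
  Sigma^{-1} = [[0.303, -0.0909, 0.1212],
 [-0.0909, 0.2273, -0.1364],
 [0.1212, -0.1364, 0.3485]].

Step 3 — form the quadratic (x - mu)^T · Sigma^{-1} · (x - mu):
  Sigma^{-1} · (x - mu) = (0.0909, 0.2727, 0.6364).
  (x - mu)^T · [Sigma^{-1} · (x - mu)] = (0)·(0.0909) + (3)·(0.2727) + (3)·(0.6364) = 2.7273.

Step 4 — take square root: d = √(2.7273) ≈ 1.6514.

d(x, mu) = √(2.7273) ≈ 1.6514


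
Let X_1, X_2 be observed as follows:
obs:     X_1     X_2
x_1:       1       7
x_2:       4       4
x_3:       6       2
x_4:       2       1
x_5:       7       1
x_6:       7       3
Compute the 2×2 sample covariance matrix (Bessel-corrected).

Step 1 — column means:
  mean(X_1) = (1 + 4 + 6 + 2 + 7 + 7) / 6 = 27/6 = 4.5
  mean(X_2) = (7 + 4 + 2 + 1 + 1 + 3) / 6 = 18/6 = 3

Step 2 — sample covariance S[i,j] = (1/(n-1)) · Σ_k (x_{k,i} - mean_i) · (x_{k,j} - mean_j), with n-1 = 5.
  S[X_1,X_1] = ((-3.5)·(-3.5) + (-0.5)·(-0.5) + (1.5)·(1.5) + (-2.5)·(-2.5) + (2.5)·(2.5) + (2.5)·(2.5)) / 5 = 33.5/5 = 6.7
  S[X_1,X_2] = ((-3.5)·(4) + (-0.5)·(1) + (1.5)·(-1) + (-2.5)·(-2) + (2.5)·(-2) + (2.5)·(0)) / 5 = -16/5 = -3.2
  S[X_2,X_2] = ((4)·(4) + (1)·(1) + (-1)·(-1) + (-2)·(-2) + (-2)·(-2) + (0)·(0)) / 5 = 26/5 = 5.2

S is symmetric (S[j,i] = S[i,j]). Assembling:

S = [[6.7, -3.2],
 [-3.2, 5.2]]


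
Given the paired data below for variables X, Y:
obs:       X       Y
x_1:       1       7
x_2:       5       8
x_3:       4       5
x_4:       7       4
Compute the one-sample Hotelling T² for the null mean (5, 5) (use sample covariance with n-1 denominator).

Step 1 — sample mean vector:
  mean(X) = (1 + 5 + 4 + 7) / 4 = 17/4 = 4.25
  mean(Y) = (7 + 8 + 5 + 4) / 4 = 24/4 = 6
  x̄ = (4.25, 6),  deviation x̄ - mu_0 = (4.25, 6) - (5, 5) = (-0.75, 1).

Step 2 — sample covariance matrix, S[i,j] = (1/(n-1)) · Σ_k (x_{k,i} - mean_i) · (x_{k,j} - mean_j), divisor n-1 = 3:
  S[X,X] = ((-3.25)·(-3.25) + (0.75)·(0.75) + (-0.25)·(-0.25) + (2.75)·(2.75)) / 3 = 18.75/3 = 6.25
  S[X,Y] = ((-3.25)·(1) + (0.75)·(2) + (-0.25)·(-1) + (2.75)·(-2)) / 3 = -7/3 = -2.3333
  S[Y,Y] = ((1)·(1) + (2)·(2) + (-1)·(-1) + (-2)·(-2)) / 3 = 10/3 = 3.3333
  S = [[6.25, -2.3333],
 [-2.3333, 3.3333]].

Step 3 — invert S. det(S) = 6.25·3.3333 - (-2.3333)² = 15.3889.
  S^{-1} = (1/det) · [[d, -b], [-b, a]] = [[0.2166, 0.1516],
 [0.1516, 0.4061]].

Step 4 — quadratic form (x̄ - mu_0)^T · S^{-1} · (x̄ - mu_0):
  S^{-1} · (x̄ - mu_0) = (-0.0108, 0.2924),
  (x̄ - mu_0)^T · [...] = (-0.75)·(-0.0108) + (1)·(0.2924) = 0.3005.

Step 5 — scale by n: T² = 4 · 0.3005 = 1.2022.

T² ≈ 1.2022


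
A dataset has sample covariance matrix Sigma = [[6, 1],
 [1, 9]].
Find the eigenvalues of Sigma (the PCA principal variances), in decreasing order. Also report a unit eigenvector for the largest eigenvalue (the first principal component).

Step 1 — characteristic polynomial of 2×2 Sigma:
  det(Sigma - λI) = λ² - trace · λ + det = 0.
  trace = 6 + 9 = 15, det = 6·9 - (1)² = 53.
Step 2 — discriminant:
  Δ = trace² - 4·det = 225 - 212 = 13.
Step 3 — eigenvalues:
  λ = (trace ± √Δ)/2 = (15 ± 3.6056)/2,
  λ_1 = 9.3028,  λ_2 = 5.6972.

Step 4 — unit eigenvector for λ_1: solve (Sigma - λ_1 I)v = 0. First row:
  (6 - 9.3028)·v_x + (1)·v_y = 0, i.e. (-3.3028)·v_x + (1)·v_y = 0,
  so v ∝ (b, λ_1 - a) = (1, 3.3028) = u.
  ||u|| = √((1)² + (3.3028)²) = √(11.9083) ≈ 3.4508,
  v_1 = u/||u|| ≈ (0.2898, 0.9571) (||v_1|| = 1).

λ_1 = 9.3028,  λ_2 = 5.6972;  v_1 ≈ (0.2898, 0.9571)


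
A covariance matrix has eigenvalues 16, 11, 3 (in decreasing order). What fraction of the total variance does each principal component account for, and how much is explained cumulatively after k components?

Step 1 — total variance = trace(Sigma) = Σ λ_i = 16 + 11 + 3 = 30.

Step 2 — fraction explained by component i = λ_i / Σ λ:
  PC1: 16/30 = 0.5333
  PC2: 11/30 = 0.3667
  PC3: 3/30 = 0.1

Step 3 — cumulative fraction after k components = (λ_1 + ... + λ_k) / Σ λ:
  k = 1: 16/30 = 0.5333
  k = 2: (16 + 11)/30 = 27/30 = 0.9
  k = 3: (16 + 11 + 3)/30 = 30/30 = 1

Summary (fraction, with percent):

explained: PC1 0.5333 (53.33%), PC2 0.3667 (36.67%), PC3 0.1 (10%);  cumulative: 0.5333, 0.9, 1


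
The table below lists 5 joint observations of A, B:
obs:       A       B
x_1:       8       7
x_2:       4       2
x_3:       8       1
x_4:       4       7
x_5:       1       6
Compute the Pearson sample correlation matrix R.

Step 1 — column means:
  mean(A) = (8 + 4 + 8 + 4 + 1) / 5 = 25/5 = 5
  mean(B) = (7 + 2 + 1 + 7 + 6) / 5 = 23/5 = 4.6

Step 2 — sample variances and covariances s[i,j] = (1/(n-1)) · Σ_k (x_{k,i} - mean_i) · (x_{k,j} - mean_j), with n-1 = 4:
  s[A,A] = ((3)·(3) + (-1)·(-1) + (3)·(3) + (-1)·(-1) + (-4)·(-4)) / 4 = 36/4 = 9
  s[A,B] = ((3)·(2.4) + (-1)·(-2.6) + (3)·(-3.6) + (-1)·(2.4) + (-4)·(1.4)) / 4 = -9/4 = -2.25
  s[B,B] = ((2.4)·(2.4) + (-2.6)·(-2.6) + (-3.6)·(-3.6) + (2.4)·(2.4) + (1.4)·(1.4)) / 4 = 33.2/4 = 8.3
  Sample standard deviations s_i = √(s[i,i]):
  s(A) = √(9) = 3
  s(B) = √(8.3) = 2.881

Step 3 — r_{ij} = s_{ij} / (s_i · s_j):
  r[A,A] = 1 (diagonal).
  r[A,B] = -2.25 / (3 · 2.881) = -2.25 / 8.6429 = -0.2603
  r[B,B] = 1 (diagonal).

R is symmetric with unit diagonal. Assembling:

R = [[1, -0.2603],
 [-0.2603, 1]]


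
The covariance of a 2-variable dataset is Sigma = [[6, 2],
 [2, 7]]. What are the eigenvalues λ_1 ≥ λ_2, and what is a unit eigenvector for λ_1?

Step 1 — characteristic polynomial of 2×2 Sigma:
  det(Sigma - λI) = λ² - trace · λ + det = 0.
  trace = 6 + 7 = 13, det = 6·7 - (2)² = 38.
Step 2 — discriminant:
  Δ = trace² - 4·det = 169 - 152 = 17.
Step 3 — eigenvalues:
  λ = (trace ± √Δ)/2 = (13 ± 4.1231)/2,
  λ_1 = 8.5616,  λ_2 = 4.4384.

Step 4 — unit eigenvector for λ_1: solve (Sigma - λ_1 I)v = 0. First row:
  (6 - 8.5616)·v_x + (2)·v_y = 0, i.e. (-2.5616)·v_x + (2)·v_y = 0,
  so v ∝ (b, λ_1 - a) = (2, 2.5616) = u.
  ||u|| = √((2)² + (2.5616)²) = √(10.5616) ≈ 3.2499,
  v_1 = u/||u|| ≈ (0.6154, 0.7882) (||v_1|| = 1).

λ_1 = 8.5616,  λ_2 = 4.4384;  v_1 ≈ (0.6154, 0.7882)


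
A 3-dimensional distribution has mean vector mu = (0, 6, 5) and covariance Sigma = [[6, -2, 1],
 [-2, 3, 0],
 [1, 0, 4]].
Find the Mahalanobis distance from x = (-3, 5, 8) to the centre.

Step 1 — centre the observation: (x - mu) = (-3, -1, 3).

Step 2 — invert Sigma (cofactor / det for 3×3, or solve directly):
  Sigma^{-1} = [[0.2264, 0.1509, -0.0566],
 [0.1509, 0.434, -0.0377],
 [-0.0566, -0.0377, 0.2642]].

Step 3 — form the quadratic (x - mu)^T · Sigma^{-1} · (x - mu):
  Sigma^{-1} · (x - mu) = (-1, -1, 1).
  (x - mu)^T · [Sigma^{-1} · (x - mu)] = (-3)·(-1) + (-1)·(-1) + (3)·(1) = 7.

Step 4 — take square root: d = √(7) ≈ 2.6458.

d(x, mu) = √(7) ≈ 2.6458


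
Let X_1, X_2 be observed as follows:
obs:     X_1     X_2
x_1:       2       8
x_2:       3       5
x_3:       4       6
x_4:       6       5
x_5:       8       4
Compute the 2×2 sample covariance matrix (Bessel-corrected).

Step 1 — column means:
  mean(X_1) = (2 + 3 + 4 + 6 + 8) / 5 = 23/5 = 4.6
  mean(X_2) = (8 + 5 + 6 + 5 + 4) / 5 = 28/5 = 5.6

Step 2 — sample covariance S[i,j] = (1/(n-1)) · Σ_k (x_{k,i} - mean_i) · (x_{k,j} - mean_j), with n-1 = 4.
  S[X_1,X_1] = ((-2.6)·(-2.6) + (-1.6)·(-1.6) + (-0.6)·(-0.6) + (1.4)·(1.4) + (3.4)·(3.4)) / 4 = 23.2/4 = 5.8
  S[X_1,X_2] = ((-2.6)·(2.4) + (-1.6)·(-0.6) + (-0.6)·(0.4) + (1.4)·(-0.6) + (3.4)·(-1.6)) / 4 = -11.8/4 = -2.95
  S[X_2,X_2] = ((2.4)·(2.4) + (-0.6)·(-0.6) + (0.4)·(0.4) + (-0.6)·(-0.6) + (-1.6)·(-1.6)) / 4 = 9.2/4 = 2.3

S is symmetric (S[j,i] = S[i,j]). Assembling:

S = [[5.8, -2.95],
 [-2.95, 2.3]]


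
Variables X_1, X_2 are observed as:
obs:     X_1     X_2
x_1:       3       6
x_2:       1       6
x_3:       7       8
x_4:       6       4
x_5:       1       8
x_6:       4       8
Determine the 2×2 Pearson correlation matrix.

Step 1 — column means:
  mean(X_1) = (3 + 1 + 7 + 6 + 1 + 4) / 6 = 22/6 = 3.6667
  mean(X_2) = (6 + 6 + 8 + 4 + 8 + 8) / 6 = 40/6 = 6.6667

Step 2 — sample variances and covariances s[i,j] = (1/(n-1)) · Σ_k (x_{k,i} - mean_i) · (x_{k,j} - mean_j), with n-1 = 5:
  s[X_1,X_1] = ((-0.6667)·(-0.6667) + (-2.6667)·(-2.6667) + (3.3333)·(3.3333) + (2.3333)·(2.3333) + (-2.6667)·(-2.6667) + (0.3333)·(0.3333)) / 5 = 31.3333/5 = 6.2667
  s[X_1,X_2] = ((-0.6667)·(-0.6667) + (-2.6667)·(-0.6667) + (3.3333)·(1.3333) + (2.3333)·(-2.6667) + (-2.6667)·(1.3333) + (0.3333)·(1.3333)) / 5 = -2.6667/5 = -0.5333
  s[X_2,X_2] = ((-0.6667)·(-0.6667) + (-0.6667)·(-0.6667) + (1.3333)·(1.3333) + (-2.6667)·(-2.6667) + (1.3333)·(1.3333) + (1.3333)·(1.3333)) / 5 = 13.3333/5 = 2.6667
  Sample standard deviations s_i = √(s[i,i]):
  s(X_1) = √(6.2667) = 2.5033
  s(X_2) = √(2.6667) = 1.633

Step 3 — r_{ij} = s_{ij} / (s_i · s_j):
  r[X_1,X_1] = 1 (diagonal).
  r[X_1,X_2] = -0.5333 / (2.5033 · 1.633) = -0.5333 / 4.0879 = -0.1305
  r[X_2,X_2] = 1 (diagonal).

R is symmetric with unit diagonal. Assembling:

R = [[1, -0.1305],
 [-0.1305, 1]]


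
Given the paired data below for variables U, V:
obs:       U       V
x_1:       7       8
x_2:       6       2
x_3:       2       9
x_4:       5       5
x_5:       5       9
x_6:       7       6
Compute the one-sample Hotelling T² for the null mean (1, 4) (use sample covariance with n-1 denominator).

Step 1 — sample mean vector:
  mean(U) = (7 + 6 + 2 + 5 + 5 + 7) / 6 = 32/6 = 5.3333
  mean(V) = (8 + 2 + 9 + 5 + 9 + 6) / 6 = 39/6 = 6.5
  x̄ = (5.3333, 6.5),  deviation x̄ - mu_0 = (5.3333, 6.5) - (1, 4) = (4.3333, 2.5).

Step 2 — sample covariance matrix, S[i,j] = (1/(n-1)) · Σ_k (x_{k,i} - mean_i) · (x_{k,j} - mean_j), divisor n-1 = 5:
  S[U,U] = ((1.6667)·(1.6667) + (0.6667)·(0.6667) + (-3.3333)·(-3.3333) + (-0.3333)·(-0.3333) + (-0.3333)·(-0.3333) + (1.6667)·(1.6667)) / 5 = 17.3333/5 = 3.4667
  S[U,V] = ((1.6667)·(1.5) + (0.6667)·(-4.5) + (-3.3333)·(2.5) + (-0.3333)·(-1.5) + (-0.3333)·(2.5) + (1.6667)·(-0.5)) / 5 = -10/5 = -2
  S[V,V] = ((1.5)·(1.5) + (-4.5)·(-4.5) + (2.5)·(2.5) + (-1.5)·(-1.5) + (2.5)·(2.5) + (-0.5)·(-0.5)) / 5 = 37.5/5 = 7.5
  S = [[3.4667, -2],
 [-2, 7.5]].

Step 3 — invert S. det(S) = 3.4667·7.5 - (-2)² = 22.
  S^{-1} = (1/det) · [[d, -b], [-b, a]] = [[0.3409, 0.0909],
 [0.0909, 0.1576]].

Step 4 — quadratic form (x̄ - mu_0)^T · S^{-1} · (x̄ - mu_0):
  S^{-1} · (x̄ - mu_0) = (1.7045, 0.7879),
  (x̄ - mu_0)^T · [...] = (4.3333)·(1.7045) + (2.5)·(0.7879) = 9.3561.

Step 5 — scale by n: T² = 6 · 9.3561 = 56.1364.

T² ≈ 56.1364


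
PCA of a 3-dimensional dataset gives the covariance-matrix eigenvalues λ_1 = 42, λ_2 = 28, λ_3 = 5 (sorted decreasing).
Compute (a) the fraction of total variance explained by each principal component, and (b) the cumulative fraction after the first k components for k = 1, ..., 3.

Step 1 — total variance = trace(Sigma) = Σ λ_i = 42 + 28 + 5 = 75.

Step 2 — fraction explained by component i = λ_i / Σ λ:
  PC1: 42/75 = 0.56
  PC2: 28/75 = 0.3733
  PC3: 5/75 = 0.0667

Step 3 — cumulative fraction after k components = (λ_1 + ... + λ_k) / Σ λ:
  k = 1: 42/75 = 0.56
  k = 2: (42 + 28)/75 = 70/75 = 0.9333
  k = 3: (42 + 28 + 5)/75 = 75/75 = 1

Summary (fraction, with percent):

explained: PC1 0.56 (56%), PC2 0.3733 (37.33%), PC3 0.0667 (6.67%);  cumulative: 0.56, 0.9333, 1


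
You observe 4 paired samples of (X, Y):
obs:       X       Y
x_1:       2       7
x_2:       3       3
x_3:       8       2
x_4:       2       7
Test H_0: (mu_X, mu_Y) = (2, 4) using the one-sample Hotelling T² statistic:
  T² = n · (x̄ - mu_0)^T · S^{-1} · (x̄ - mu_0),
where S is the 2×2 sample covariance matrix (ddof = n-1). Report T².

Step 1 — sample mean vector:
  mean(X) = (2 + 3 + 8 + 2) / 4 = 15/4 = 3.75
  mean(Y) = (7 + 3 + 2 + 7) / 4 = 19/4 = 4.75
  x̄ = (3.75, 4.75),  deviation x̄ - mu_0 = (3.75, 4.75) - (2, 4) = (1.75, 0.75).

Step 2 — sample covariance matrix, S[i,j] = (1/(n-1)) · Σ_k (x_{k,i} - mean_i) · (x_{k,j} - mean_j), divisor n-1 = 3:
  S[X,X] = ((-1.75)·(-1.75) + (-0.75)·(-0.75) + (4.25)·(4.25) + (-1.75)·(-1.75)) / 3 = 24.75/3 = 8.25
  S[X,Y] = ((-1.75)·(2.25) + (-0.75)·(-1.75) + (4.25)·(-2.75) + (-1.75)·(2.25)) / 3 = -18.25/3 = -6.0833
  S[Y,Y] = ((2.25)·(2.25) + (-1.75)·(-1.75) + (-2.75)·(-2.75) + (2.25)·(2.25)) / 3 = 20.75/3 = 6.9167
  S = [[8.25, -6.0833],
 [-6.0833, 6.9167]].

Step 3 — invert S. det(S) = 8.25·6.9167 - (-6.0833)² = 20.0556.
  S^{-1} = (1/det) · [[d, -b], [-b, a]] = [[0.3449, 0.3033],
 [0.3033, 0.4114]].

Step 4 — quadratic form (x̄ - mu_0)^T · S^{-1} · (x̄ - mu_0):
  S^{-1} · (x̄ - mu_0) = (0.831, 0.8393),
  (x̄ - mu_0)^T · [...] = (1.75)·(0.831) + (0.75)·(0.8393) = 2.0838.

Step 5 — scale by n: T² = 4 · 2.0838 = 8.3352.

T² ≈ 8.3352


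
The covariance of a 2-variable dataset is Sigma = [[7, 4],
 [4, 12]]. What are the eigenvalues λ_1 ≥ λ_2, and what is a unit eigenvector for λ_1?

Step 1 — characteristic polynomial of 2×2 Sigma:
  det(Sigma - λI) = λ² - trace · λ + det = 0.
  trace = 7 + 12 = 19, det = 7·12 - (4)² = 68.
Step 2 — discriminant:
  Δ = trace² - 4·det = 361 - 272 = 89.
Step 3 — eigenvalues:
  λ = (trace ± √Δ)/2 = (19 ± 9.434)/2,
  λ_1 = 14.217,  λ_2 = 4.783.

Step 4 — unit eigenvector for λ_1: solve (Sigma - λ_1 I)v = 0. First row:
  (7 - 14.217)·v_x + (4)·v_y = 0, i.e. (-7.217)·v_x + (4)·v_y = 0,
  so v ∝ (b, λ_1 - a) = (4, 7.217) = u.
  ||u|| = √((4)² + (7.217)²) = √(68.085) ≈ 8.2514,
  v_1 = u/||u|| ≈ (0.4848, 0.8746) (||v_1|| = 1).

λ_1 = 14.217,  λ_2 = 4.783;  v_1 ≈ (0.4848, 0.8746)


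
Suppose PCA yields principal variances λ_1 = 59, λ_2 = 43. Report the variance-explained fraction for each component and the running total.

Step 1 — total variance = trace(Sigma) = Σ λ_i = 59 + 43 = 102.

Step 2 — fraction explained by component i = λ_i / Σ λ:
  PC1: 59/102 = 0.5784
  PC2: 43/102 = 0.4216

Step 3 — cumulative fraction after k components = (λ_1 + ... + λ_k) / Σ λ:
  k = 1: 59/102 = 0.5784
  k = 2: (59 + 43)/102 = 102/102 = 1

Summary (fraction, with percent):

explained: PC1 0.5784 (57.84%), PC2 0.4216 (42.16%);  cumulative: 0.5784, 1


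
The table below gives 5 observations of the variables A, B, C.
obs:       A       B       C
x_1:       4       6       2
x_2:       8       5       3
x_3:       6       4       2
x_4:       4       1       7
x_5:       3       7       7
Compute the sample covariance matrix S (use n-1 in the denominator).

Step 1 — column means:
  mean(A) = (4 + 8 + 6 + 4 + 3) / 5 = 25/5 = 5
  mean(B) = (6 + 5 + 4 + 1 + 7) / 5 = 23/5 = 4.6
  mean(C) = (2 + 3 + 2 + 7 + 7) / 5 = 21/5 = 4.2

Step 2 — sample covariance S[i,j] = (1/(n-1)) · Σ_k (x_{k,i} - mean_i) · (x_{k,j} - mean_j), with n-1 = 4.
  S[A,A] = ((-1)·(-1) + (3)·(3) + (1)·(1) + (-1)·(-1) + (-2)·(-2)) / 4 = 16/4 = 4
  S[A,B] = ((-1)·(1.4) + (3)·(0.4) + (1)·(-0.6) + (-1)·(-3.6) + (-2)·(2.4)) / 4 = -2/4 = -0.5
  S[A,C] = ((-1)·(-2.2) + (3)·(-1.2) + (1)·(-2.2) + (-1)·(2.8) + (-2)·(2.8)) / 4 = -12/4 = -3
  S[B,B] = ((1.4)·(1.4) + (0.4)·(0.4) + (-0.6)·(-0.6) + (-3.6)·(-3.6) + (2.4)·(2.4)) / 4 = 21.2/4 = 5.3
  S[B,C] = ((1.4)·(-2.2) + (0.4)·(-1.2) + (-0.6)·(-2.2) + (-3.6)·(2.8) + (2.4)·(2.8)) / 4 = -5.6/4 = -1.4
  S[C,C] = ((-2.2)·(-2.2) + (-1.2)·(-1.2) + (-2.2)·(-2.2) + (2.8)·(2.8) + (2.8)·(2.8)) / 4 = 26.8/4 = 6.7

S is symmetric (S[j,i] = S[i,j]). Assembling:

S = [[4, -0.5, -3],
 [-0.5, 5.3, -1.4],
 [-3, -1.4, 6.7]]


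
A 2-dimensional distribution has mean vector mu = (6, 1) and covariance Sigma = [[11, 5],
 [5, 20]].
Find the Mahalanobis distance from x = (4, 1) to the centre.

Step 1 — centre the observation: (x - mu) = (-2, 0).

Step 2 — invert Sigma. det(Sigma) = 11·20 - (5)² = 195.
  Sigma^{-1} = (1/det) · [[d, -b], [-b, a]] = [[0.1026, -0.0256],
 [-0.0256, 0.0564]].

Step 3 — form the quadratic (x - mu)^T · Sigma^{-1} · (x - mu):
  Sigma^{-1} · (x - mu) = (-0.2051, 0.0513).
  (x - mu)^T · [Sigma^{-1} · (x - mu)] = (-2)·(-0.2051) + (0)·(0.0513) = 0.4103.

Step 4 — take square root: d = √(0.4103) ≈ 0.6405.

d(x, mu) = √(0.4103) ≈ 0.6405


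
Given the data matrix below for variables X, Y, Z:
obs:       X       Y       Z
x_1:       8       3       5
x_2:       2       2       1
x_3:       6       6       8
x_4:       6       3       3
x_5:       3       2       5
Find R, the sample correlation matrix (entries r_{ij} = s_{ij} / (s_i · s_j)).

Step 1 — column means:
  mean(X) = (8 + 2 + 6 + 6 + 3) / 5 = 25/5 = 5
  mean(Y) = (3 + 2 + 6 + 3 + 2) / 5 = 16/5 = 3.2
  mean(Z) = (5 + 1 + 8 + 3 + 5) / 5 = 22/5 = 4.4

Step 2 — sample variances and covariances s[i,j] = (1/(n-1)) · Σ_k (x_{k,i} - mean_i) · (x_{k,j} - mean_j), with n-1 = 4:
  s[X,X] = ((3)·(3) + (-3)·(-3) + (1)·(1) + (1)·(1) + (-2)·(-2)) / 4 = 24/4 = 6
  s[X,Y] = ((3)·(-0.2) + (-3)·(-1.2) + (1)·(2.8) + (1)·(-0.2) + (-2)·(-1.2)) / 4 = 8/4 = 2
  s[X,Z] = ((3)·(0.6) + (-3)·(-3.4) + (1)·(3.6) + (1)·(-1.4) + (-2)·(0.6)) / 4 = 13/4 = 3.25
  s[Y,Y] = ((-0.2)·(-0.2) + (-1.2)·(-1.2) + (2.8)·(2.8) + (-0.2)·(-0.2) + (-1.2)·(-1.2)) / 4 = 10.8/4 = 2.7
  s[Y,Z] = ((-0.2)·(0.6) + (-1.2)·(-3.4) + (2.8)·(3.6) + (-0.2)·(-1.4) + (-1.2)·(0.6)) / 4 = 13.6/4 = 3.4
  s[Z,Z] = ((0.6)·(0.6) + (-3.4)·(-3.4) + (3.6)·(3.6) + (-1.4)·(-1.4) + (0.6)·(0.6)) / 4 = 27.2/4 = 6.8
  Sample standard deviations s_i = √(s[i,i]):
  s(X) = √(6) = 2.4495
  s(Y) = √(2.7) = 1.6432
  s(Z) = √(6.8) = 2.6077

Step 3 — r_{ij} = s_{ij} / (s_i · s_j):
  r[X,X] = 1 (diagonal).
  r[X,Y] = 2 / (2.4495 · 1.6432) = 2 / 4.0249 = 0.4969
  r[X,Z] = 3.25 / (2.4495 · 2.6077) = 3.25 / 6.3875 = 0.5088
  r[Y,Y] = 1 (diagonal).
  r[Y,Z] = 3.4 / (1.6432 · 2.6077) = 3.4 / 4.2849 = 0.7935
  r[Z,Z] = 1 (diagonal).

R is symmetric with unit diagonal. Assembling:

R = [[1, 0.4969, 0.5088],
 [0.4969, 1, 0.7935],
 [0.5088, 0.7935, 1]]


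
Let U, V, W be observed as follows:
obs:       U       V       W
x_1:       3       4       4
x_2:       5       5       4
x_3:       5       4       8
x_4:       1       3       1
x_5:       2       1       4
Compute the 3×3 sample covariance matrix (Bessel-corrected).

Step 1 — column means:
  mean(U) = (3 + 5 + 5 + 1 + 2) / 5 = 16/5 = 3.2
  mean(V) = (4 + 5 + 4 + 3 + 1) / 5 = 17/5 = 3.4
  mean(W) = (4 + 4 + 8 + 1 + 4) / 5 = 21/5 = 4.2

Step 2 — sample covariance S[i,j] = (1/(n-1)) · Σ_k (x_{k,i} - mean_i) · (x_{k,j} - mean_j), with n-1 = 4.
  S[U,U] = ((-0.2)·(-0.2) + (1.8)·(1.8) + (1.8)·(1.8) + (-2.2)·(-2.2) + (-1.2)·(-1.2)) / 4 = 12.8/4 = 3.2
  S[U,V] = ((-0.2)·(0.6) + (1.8)·(1.6) + (1.8)·(0.6) + (-2.2)·(-0.4) + (-1.2)·(-2.4)) / 4 = 7.6/4 = 1.9
  S[U,W] = ((-0.2)·(-0.2) + (1.8)·(-0.2) + (1.8)·(3.8) + (-2.2)·(-3.2) + (-1.2)·(-0.2)) / 4 = 13.8/4 = 3.45
  S[V,V] = ((0.6)·(0.6) + (1.6)·(1.6) + (0.6)·(0.6) + (-0.4)·(-0.4) + (-2.4)·(-2.4)) / 4 = 9.2/4 = 2.3
  S[V,W] = ((0.6)·(-0.2) + (1.6)·(-0.2) + (0.6)·(3.8) + (-0.4)·(-3.2) + (-2.4)·(-0.2)) / 4 = 3.6/4 = 0.9
  S[W,W] = ((-0.2)·(-0.2) + (-0.2)·(-0.2) + (3.8)·(3.8) + (-3.2)·(-3.2) + (-0.2)·(-0.2)) / 4 = 24.8/4 = 6.2

S is symmetric (S[j,i] = S[i,j]). Assembling:

S = [[3.2, 1.9, 3.45],
 [1.9, 2.3, 0.9],
 [3.45, 0.9, 6.2]]


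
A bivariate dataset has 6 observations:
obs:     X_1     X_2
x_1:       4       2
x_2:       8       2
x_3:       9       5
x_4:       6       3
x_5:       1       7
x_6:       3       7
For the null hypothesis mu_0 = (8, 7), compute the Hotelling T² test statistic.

Step 1 — sample mean vector:
  mean(X_1) = (4 + 8 + 9 + 6 + 1 + 3) / 6 = 31/6 = 5.1667
  mean(X_2) = (2 + 2 + 5 + 3 + 7 + 7) / 6 = 26/6 = 4.3333
  x̄ = (5.1667, 4.3333),  deviation x̄ - mu_0 = (5.1667, 4.3333) - (8, 7) = (-2.8333, -2.6667).

Step 2 — sample covariance matrix, S[i,j] = (1/(n-1)) · Σ_k (x_{k,i} - mean_i) · (x_{k,j} - mean_j), divisor n-1 = 5:
  S[X_1,X_1] = ((-1.1667)·(-1.1667) + (2.8333)·(2.8333) + (3.8333)·(3.8333) + (0.8333)·(0.8333) + (-4.1667)·(-4.1667) + (-2.1667)·(-2.1667)) / 5 = 46.8333/5 = 9.3667
  S[X_1,X_2] = ((-1.1667)·(-2.3333) + (2.8333)·(-2.3333) + (3.8333)·(0.6667) + (0.8333)·(-1.3333) + (-4.1667)·(2.6667) + (-2.1667)·(2.6667)) / 5 = -19.3333/5 = -3.8667
  S[X_2,X_2] = ((-2.3333)·(-2.3333) + (-2.3333)·(-2.3333) + (0.6667)·(0.6667) + (-1.3333)·(-1.3333) + (2.6667)·(2.6667) + (2.6667)·(2.6667)) / 5 = 27.3333/5 = 5.4667
  S = [[9.3667, -3.8667],
 [-3.8667, 5.4667]].

Step 3 — invert S. det(S) = 9.3667·5.4667 - (-3.8667)² = 36.2533.
  S^{-1} = (1/det) · [[d, -b], [-b, a]] = [[0.1508, 0.1067],
 [0.1067, 0.2584]].

Step 4 — quadratic form (x̄ - mu_0)^T · S^{-1} · (x̄ - mu_0):
  S^{-1} · (x̄ - mu_0) = (-0.7117, -0.9912),
  (x̄ - mu_0)^T · [...] = (-2.8333)·(-0.7117) + (-2.6667)·(-0.9912) = 4.6595.

Step 5 — scale by n: T² = 6 · 4.6595 = 27.957.

T² ≈ 27.957


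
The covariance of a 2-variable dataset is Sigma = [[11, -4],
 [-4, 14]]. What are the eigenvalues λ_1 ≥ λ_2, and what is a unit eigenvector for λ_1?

Step 1 — characteristic polynomial of 2×2 Sigma:
  det(Sigma - λI) = λ² - trace · λ + det = 0.
  trace = 11 + 14 = 25, det = 11·14 - (-4)² = 138.
Step 2 — discriminant:
  Δ = trace² - 4·det = 625 - 552 = 73.
Step 3 — eigenvalues:
  λ = (trace ± √Δ)/2 = (25 ± 8.544)/2,
  λ_1 = 16.772,  λ_2 = 8.228.

Step 4 — unit eigenvector for λ_1: solve (Sigma - λ_1 I)v = 0. First row:
  (11 - 16.772)·v_x + (-4)·v_y = 0, i.e. (-5.772)·v_x + (-4)·v_y = 0,
  so v ∝ (b, λ_1 - a) = (-4, 5.772); multiply by -1 so the first entry is positive: u = (4, -5.772).
  ||u|| = √((4)² + (-5.772)²) = √(49.316) ≈ 7.0225,
  v_1 = u/||u|| ≈ (0.5696, -0.8219) (||v_1|| = 1).

λ_1 = 16.772,  λ_2 = 8.228;  v_1 ≈ (0.5696, -0.8219)


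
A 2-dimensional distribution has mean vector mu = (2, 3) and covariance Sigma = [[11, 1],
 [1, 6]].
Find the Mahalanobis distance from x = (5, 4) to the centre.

Step 1 — centre the observation: (x - mu) = (3, 1).

Step 2 — invert Sigma. det(Sigma) = 11·6 - (1)² = 65.
  Sigma^{-1} = (1/det) · [[d, -b], [-b, a]] = [[0.0923, -0.0154],
 [-0.0154, 0.1692]].

Step 3 — form the quadratic (x - mu)^T · Sigma^{-1} · (x - mu):
  Sigma^{-1} · (x - mu) = (0.2615, 0.1231).
  (x - mu)^T · [Sigma^{-1} · (x - mu)] = (3)·(0.2615) + (1)·(0.1231) = 0.9077.

Step 4 — take square root: d = √(0.9077) ≈ 0.9527.

d(x, mu) = √(0.9077) ≈ 0.9527


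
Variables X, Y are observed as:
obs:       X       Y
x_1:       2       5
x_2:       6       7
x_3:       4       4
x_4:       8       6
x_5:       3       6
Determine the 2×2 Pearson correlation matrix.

Step 1 — column means:
  mean(X) = (2 + 6 + 4 + 8 + 3) / 5 = 23/5 = 4.6
  mean(Y) = (5 + 7 + 4 + 6 + 6) / 5 = 28/5 = 5.6

Step 2 — sample variances and covariances s[i,j] = (1/(n-1)) · Σ_k (x_{k,i} - mean_i) · (x_{k,j} - mean_j), with n-1 = 4:
  s[X,X] = ((-2.6)·(-2.6) + (1.4)·(1.4) + (-0.6)·(-0.6) + (3.4)·(3.4) + (-1.6)·(-1.6)) / 4 = 23.2/4 = 5.8
  s[X,Y] = ((-2.6)·(-0.6) + (1.4)·(1.4) + (-0.6)·(-1.6) + (3.4)·(0.4) + (-1.6)·(0.4)) / 4 = 5.2/4 = 1.3
  s[Y,Y] = ((-0.6)·(-0.6) + (1.4)·(1.4) + (-1.6)·(-1.6) + (0.4)·(0.4) + (0.4)·(0.4)) / 4 = 5.2/4 = 1.3
  Sample standard deviations s_i = √(s[i,i]):
  s(X) = √(5.8) = 2.4083
  s(Y) = √(1.3) = 1.1402

Step 3 — r_{ij} = s_{ij} / (s_i · s_j):
  r[X,X] = 1 (diagonal).
  r[X,Y] = 1.3 / (2.4083 · 1.1402) = 1.3 / 2.7459 = 0.4734
  r[Y,Y] = 1 (diagonal).

R is symmetric with unit diagonal. Assembling:

R = [[1, 0.4734],
 [0.4734, 1]]


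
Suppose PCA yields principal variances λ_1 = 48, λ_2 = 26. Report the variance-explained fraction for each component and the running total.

Step 1 — total variance = trace(Sigma) = Σ λ_i = 48 + 26 = 74.

Step 2 — fraction explained by component i = λ_i / Σ λ:
  PC1: 48/74 = 0.6486
  PC2: 26/74 = 0.3514

Step 3 — cumulative fraction after k components = (λ_1 + ... + λ_k) / Σ λ:
  k = 1: 48/74 = 0.6486
  k = 2: (48 + 26)/74 = 74/74 = 1

Summary (fraction, with percent):

explained: PC1 0.6486 (64.86%), PC2 0.3514 (35.14%);  cumulative: 0.6486, 1


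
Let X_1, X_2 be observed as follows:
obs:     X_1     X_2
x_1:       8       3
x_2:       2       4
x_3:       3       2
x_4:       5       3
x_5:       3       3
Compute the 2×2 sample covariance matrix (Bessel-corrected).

Step 1 — column means:
  mean(X_1) = (8 + 2 + 3 + 5 + 3) / 5 = 21/5 = 4.2
  mean(X_2) = (3 + 4 + 2 + 3 + 3) / 5 = 15/5 = 3

Step 2 — sample covariance S[i,j] = (1/(n-1)) · Σ_k (x_{k,i} - mean_i) · (x_{k,j} - mean_j), with n-1 = 4.
  S[X_1,X_1] = ((3.8)·(3.8) + (-2.2)·(-2.2) + (-1.2)·(-1.2) + (0.8)·(0.8) + (-1.2)·(-1.2)) / 4 = 22.8/4 = 5.7
  S[X_1,X_2] = ((3.8)·(0) + (-2.2)·(1) + (-1.2)·(-1) + (0.8)·(0) + (-1.2)·(0)) / 4 = -1/4 = -0.25
  S[X_2,X_2] = ((0)·(0) + (1)·(1) + (-1)·(-1) + (0)·(0) + (0)·(0)) / 4 = 2/4 = 0.5

S is symmetric (S[j,i] = S[i,j]). Assembling:

S = [[5.7, -0.25],
 [-0.25, 0.5]]


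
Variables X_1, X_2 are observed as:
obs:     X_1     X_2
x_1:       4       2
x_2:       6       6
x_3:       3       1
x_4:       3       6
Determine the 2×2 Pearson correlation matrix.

Step 1 — column means:
  mean(X_1) = (4 + 6 + 3 + 3) / 4 = 16/4 = 4
  mean(X_2) = (2 + 6 + 1 + 6) / 4 = 15/4 = 3.75

Step 2 — sample variances and covariances s[i,j] = (1/(n-1)) · Σ_k (x_{k,i} - mean_i) · (x_{k,j} - mean_j), with n-1 = 3:
  s[X_1,X_1] = ((0)·(0) + (2)·(2) + (-1)·(-1) + (-1)·(-1)) / 3 = 6/3 = 2
  s[X_1,X_2] = ((0)·(-1.75) + (2)·(2.25) + (-1)·(-2.75) + (-1)·(2.25)) / 3 = 5/3 = 1.6667
  s[X_2,X_2] = ((-1.75)·(-1.75) + (2.25)·(2.25) + (-2.75)·(-2.75) + (2.25)·(2.25)) / 3 = 20.75/3 = 6.9167
  Sample standard deviations s_i = √(s[i,i]):
  s(X_1) = √(2) = 1.4142
  s(X_2) = √(6.9167) = 2.63

Step 3 — r_{ij} = s_{ij} / (s_i · s_j):
  r[X_1,X_1] = 1 (diagonal).
  r[X_1,X_2] = 1.6667 / (1.4142 · 2.63) = 1.6667 / 3.7193 = 0.4481
  r[X_2,X_2] = 1 (diagonal).

R is symmetric with unit diagonal. Assembling:

R = [[1, 0.4481],
 [0.4481, 1]]


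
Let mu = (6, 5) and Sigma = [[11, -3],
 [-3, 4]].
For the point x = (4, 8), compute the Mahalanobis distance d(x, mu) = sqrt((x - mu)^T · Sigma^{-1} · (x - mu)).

Step 1 — centre the observation: (x - mu) = (-2, 3).

Step 2 — invert Sigma. det(Sigma) = 11·4 - (-3)² = 35.
  Sigma^{-1} = (1/det) · [[d, -b], [-b, a]] = [[0.1143, 0.0857],
 [0.0857, 0.3143]].

Step 3 — form the quadratic (x - mu)^T · Sigma^{-1} · (x - mu):
  Sigma^{-1} · (x - mu) = (0.0286, 0.7714).
  (x - mu)^T · [Sigma^{-1} · (x - mu)] = (-2)·(0.0286) + (3)·(0.7714) = 2.2571.

Step 4 — take square root: d = √(2.2571) ≈ 1.5024.

d(x, mu) = √(2.2571) ≈ 1.5024


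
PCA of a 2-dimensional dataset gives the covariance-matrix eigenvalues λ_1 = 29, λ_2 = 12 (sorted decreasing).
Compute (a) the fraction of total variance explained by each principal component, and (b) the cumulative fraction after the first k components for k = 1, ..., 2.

Step 1 — total variance = trace(Sigma) = Σ λ_i = 29 + 12 = 41.

Step 2 — fraction explained by component i = λ_i / Σ λ:
  PC1: 29/41 = 0.7073
  PC2: 12/41 = 0.2927

Step 3 — cumulative fraction after k components = (λ_1 + ... + λ_k) / Σ λ:
  k = 1: 29/41 = 0.7073
  k = 2: (29 + 12)/41 = 41/41 = 1

Summary (fraction, with percent):

explained: PC1 0.7073 (70.73%), PC2 0.2927 (29.27%);  cumulative: 0.7073, 1


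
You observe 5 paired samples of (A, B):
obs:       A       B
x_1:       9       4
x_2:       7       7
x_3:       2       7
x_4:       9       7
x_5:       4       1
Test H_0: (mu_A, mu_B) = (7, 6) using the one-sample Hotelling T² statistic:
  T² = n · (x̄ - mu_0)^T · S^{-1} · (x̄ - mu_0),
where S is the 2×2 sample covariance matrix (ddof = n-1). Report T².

Step 1 — sample mean vector:
  mean(A) = (9 + 7 + 2 + 9 + 4) / 5 = 31/5 = 6.2
  mean(B) = (4 + 7 + 7 + 7 + 1) / 5 = 26/5 = 5.2
  x̄ = (6.2, 5.2),  deviation x̄ - mu_0 = (6.2, 5.2) - (7, 6) = (-0.8, -0.8).

Step 2 — sample covariance matrix, S[i,j] = (1/(n-1)) · Σ_k (x_{k,i} - mean_i) · (x_{k,j} - mean_j), divisor n-1 = 4:
  S[A,A] = ((2.8)·(2.8) + (0.8)·(0.8) + (-4.2)·(-4.2) + (2.8)·(2.8) + (-2.2)·(-2.2)) / 4 = 38.8/4 = 9.7
  S[A,B] = ((2.8)·(-1.2) + (0.8)·(1.8) + (-4.2)·(1.8) + (2.8)·(1.8) + (-2.2)·(-4.2)) / 4 = 4.8/4 = 1.2
  S[B,B] = ((-1.2)·(-1.2) + (1.8)·(1.8) + (1.8)·(1.8) + (1.8)·(1.8) + (-4.2)·(-4.2)) / 4 = 28.8/4 = 7.2
  S = [[9.7, 1.2],
 [1.2, 7.2]].

Step 3 — invert S. det(S) = 9.7·7.2 - (1.2)² = 68.4.
  S^{-1} = (1/det) · [[d, -b], [-b, a]] = [[0.1053, -0.0175],
 [-0.0175, 0.1418]].

Step 4 — quadratic form (x̄ - mu_0)^T · S^{-1} · (x̄ - mu_0):
  S^{-1} · (x̄ - mu_0) = (-0.0702, -0.0994),
  (x̄ - mu_0)^T · [...] = (-0.8)·(-0.0702) + (-0.8)·(-0.0994) = 0.1357.

Step 5 — scale by n: T² = 5 · 0.1357 = 0.6784.

T² ≈ 0.6784


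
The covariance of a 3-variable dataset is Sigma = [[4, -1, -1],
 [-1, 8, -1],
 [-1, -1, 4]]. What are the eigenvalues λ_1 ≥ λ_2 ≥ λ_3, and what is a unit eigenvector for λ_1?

Step 1 — characteristic polynomial p(λ) = det(λI - Sigma) = λ³ - tr·λ² + c_1·λ - det, where tr = trace, c_1 = sum of the principal 2×2 minors, det = det(Sigma):
  tr = 4 + 8 + 4 = 16,
  c_1 = (4·8 - (-1)²) + (4·4 - (-1)²) + (8·4 - (-1)²) = 31 + 15 + 31 = 77,
  det = 4·(8·4 - (-1)²) - (-1)·((-1)·4 - (-1)·(-1)) + (-1)·((-1)·(-1) - 8·(-1)) = 4·(31) - (-1)·(-5) + (-1)·(9) = 110.
  So p(λ) = λ³ - 16λ² + 77λ - 110.
Step 2 — look for an integer root (rational root theorem: any rational root is an integer divisor of 110). Testing λ = 5:
  p(5) = 125 - 400 + 385 - 110 = 0  ✓
  Dividing out (λ - 5): p(λ) = (λ - 5)(λ² - 11λ + 22).
Step 3 — remaining eigenvalues from the quadratic λ² - 11λ + 22 = 0:
  Δ = 11² - 4·22 = 121 - 88 = 33,  λ = (11 ± √33)/2 = (11 ± 5.7446)/2 ≈ 8.3723 or 2.6277.
  Sorted: λ_1 = 8.3723,  λ_2 = 5,  λ_3 = 2.6277  (check: sum = 16 = tr ✓).

Step 4 — unit eigenvector for λ_1 ≈ 8.3723: v spans the null space of (Sigma - λ_1 I), whose rows are
  r_1 = (-4.3723, -1, -1),  r_2 = (-1, -0.3723, -1),  r_3 = (-1, -1, -4.3723).
  v is orthogonal to every row, so take v ∝ r_1 × r_2 = ((-1)·(-1) - (-1)·(-0.3723), (-1)·(-1) - (-4.3723)·(-1), (-4.3723)·(-0.3723) - (-1)·(-1)) ≈ (0.6277, -3.3723, 0.6277).
  Let u = (0.6277, -3.3723, 0.6277).
  ||u|| = √((0.6277)² + (-3.3723)² + (0.6277)²) = √(12.1603) ≈ 3.4872,  v_1 = u/||u|| ≈ (0.18, -0.9671, 0.18) (||v_1|| = 1).

λ_1 = 8.3723,  λ_2 = 5,  λ_3 = 2.6277;  v_1 ≈ (0.18, -0.9671, 0.18)


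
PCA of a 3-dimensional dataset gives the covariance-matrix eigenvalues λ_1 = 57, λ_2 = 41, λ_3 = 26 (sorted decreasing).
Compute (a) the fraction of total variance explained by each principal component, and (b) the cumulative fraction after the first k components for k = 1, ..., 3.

Step 1 — total variance = trace(Sigma) = Σ λ_i = 57 + 41 + 26 = 124.

Step 2 — fraction explained by component i = λ_i / Σ λ:
  PC1: 57/124 = 0.4597
  PC2: 41/124 = 0.3306
  PC3: 26/124 = 0.2097

Step 3 — cumulative fraction after k components = (λ_1 + ... + λ_k) / Σ λ:
  k = 1: 57/124 = 0.4597
  k = 2: (57 + 41)/124 = 98/124 = 0.7903
  k = 3: (57 + 41 + 26)/124 = 124/124 = 1

Summary (fraction, with percent):

explained: PC1 0.4597 (45.97%), PC2 0.3306 (33.06%), PC3 0.2097 (20.97%);  cumulative: 0.4597, 0.7903, 1


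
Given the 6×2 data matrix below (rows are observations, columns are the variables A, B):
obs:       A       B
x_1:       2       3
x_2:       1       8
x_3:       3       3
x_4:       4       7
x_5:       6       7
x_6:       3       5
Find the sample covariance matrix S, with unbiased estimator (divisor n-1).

Step 1 — column means:
  mean(A) = (2 + 1 + 3 + 4 + 6 + 3) / 6 = 19/6 = 3.1667
  mean(B) = (3 + 8 + 3 + 7 + 7 + 5) / 6 = 33/6 = 5.5

Step 2 — sample covariance S[i,j] = (1/(n-1)) · Σ_k (x_{k,i} - mean_i) · (x_{k,j} - mean_j), with n-1 = 5.
  S[A,A] = ((-1.1667)·(-1.1667) + (-2.1667)·(-2.1667) + (-0.1667)·(-0.1667) + (0.8333)·(0.8333) + (2.8333)·(2.8333) + (-0.1667)·(-0.1667)) / 5 = 14.8333/5 = 2.9667
  S[A,B] = ((-1.1667)·(-2.5) + (-2.1667)·(2.5) + (-0.1667)·(-2.5) + (0.8333)·(1.5) + (2.8333)·(1.5) + (-0.1667)·(-0.5)) / 5 = 3.5/5 = 0.7
  S[B,B] = ((-2.5)·(-2.5) + (2.5)·(2.5) + (-2.5)·(-2.5) + (1.5)·(1.5) + (1.5)·(1.5) + (-0.5)·(-0.5)) / 5 = 23.5/5 = 4.7

S is symmetric (S[j,i] = S[i,j]). Assembling:

S = [[2.9667, 0.7],
 [0.7, 4.7]]


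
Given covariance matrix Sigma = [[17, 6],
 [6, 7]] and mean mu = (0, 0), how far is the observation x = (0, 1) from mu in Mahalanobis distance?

Step 1 — centre the observation: (x - mu) = (0, 1).

Step 2 — invert Sigma. det(Sigma) = 17·7 - (6)² = 83.
  Sigma^{-1} = (1/det) · [[d, -b], [-b, a]] = [[0.0843, -0.0723],
 [-0.0723, 0.2048]].

Step 3 — form the quadratic (x - mu)^T · Sigma^{-1} · (x - mu):
  Sigma^{-1} · (x - mu) = (-0.0723, 0.2048).
  (x - mu)^T · [Sigma^{-1} · (x - mu)] = (0)·(-0.0723) + (1)·(0.2048) = 0.2048.

Step 4 — take square root: d = √(0.2048) ≈ 0.4526.

d(x, mu) = √(0.2048) ≈ 0.4526


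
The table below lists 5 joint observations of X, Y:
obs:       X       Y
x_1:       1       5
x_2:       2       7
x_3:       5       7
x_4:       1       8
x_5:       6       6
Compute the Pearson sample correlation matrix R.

Step 1 — column means:
  mean(X) = (1 + 2 + 5 + 1 + 6) / 5 = 15/5 = 3
  mean(Y) = (5 + 7 + 7 + 8 + 6) / 5 = 33/5 = 6.6

Step 2 — sample variances and covariances s[i,j] = (1/(n-1)) · Σ_k (x_{k,i} - mean_i) · (x_{k,j} - mean_j), with n-1 = 4:
  s[X,X] = ((-2)·(-2) + (-1)·(-1) + (2)·(2) + (-2)·(-2) + (3)·(3)) / 4 = 22/4 = 5.5
  s[X,Y] = ((-2)·(-1.6) + (-1)·(0.4) + (2)·(0.4) + (-2)·(1.4) + (3)·(-0.6)) / 4 = -1/4 = -0.25
  s[Y,Y] = ((-1.6)·(-1.6) + (0.4)·(0.4) + (0.4)·(0.4) + (1.4)·(1.4) + (-0.6)·(-0.6)) / 4 = 5.2/4 = 1.3
  Sample standard deviations s_i = √(s[i,i]):
  s(X) = √(5.5) = 2.3452
  s(Y) = √(1.3) = 1.1402

Step 3 — r_{ij} = s_{ij} / (s_i · s_j):
  r[X,X] = 1 (diagonal).
  r[X,Y] = -0.25 / (2.3452 · 1.1402) = -0.25 / 2.6739 = -0.0935
  r[Y,Y] = 1 (diagonal).

R is symmetric with unit diagonal. Assembling:

R = [[1, -0.0935],
 [-0.0935, 1]]


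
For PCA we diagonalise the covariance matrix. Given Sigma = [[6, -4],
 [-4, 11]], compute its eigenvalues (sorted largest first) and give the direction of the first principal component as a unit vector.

Step 1 — characteristic polynomial of 2×2 Sigma:
  det(Sigma - λI) = λ² - trace · λ + det = 0.
  trace = 6 + 11 = 17, det = 6·11 - (-4)² = 50.
Step 2 — discriminant:
  Δ = trace² - 4·det = 289 - 200 = 89.
Step 3 — eigenvalues:
  λ = (trace ± √Δ)/2 = (17 ± 9.434)/2,
  λ_1 = 13.217,  λ_2 = 3.783.

Step 4 — unit eigenvector for λ_1: solve (Sigma - λ_1 I)v = 0. First row:
  (6 - 13.217)·v_x + (-4)·v_y = 0, i.e. (-7.217)·v_x + (-4)·v_y = 0,
  so v ∝ (b, λ_1 - a) = (-4, 7.217); multiply by -1 so the first entry is positive: u = (4, -7.217).
  ||u|| = √((4)² + (-7.217)²) = √(68.085) ≈ 8.2514,
  v_1 = u/||u|| ≈ (0.4848, -0.8746) (||v_1|| = 1).

λ_1 = 13.217,  λ_2 = 3.783;  v_1 ≈ (0.4848, -0.8746)


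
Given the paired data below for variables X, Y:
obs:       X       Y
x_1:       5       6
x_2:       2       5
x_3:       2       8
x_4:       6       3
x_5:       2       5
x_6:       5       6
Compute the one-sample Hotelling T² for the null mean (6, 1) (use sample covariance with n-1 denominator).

Step 1 — sample mean vector:
  mean(X) = (5 + 2 + 2 + 6 + 2 + 5) / 6 = 22/6 = 3.6667
  mean(Y) = (6 + 5 + 8 + 3 + 5 + 6) / 6 = 33/6 = 5.5
  x̄ = (3.6667, 5.5),  deviation x̄ - mu_0 = (3.6667, 5.5) - (6, 1) = (-2.3333, 4.5).

Step 2 — sample covariance matrix, S[i,j] = (1/(n-1)) · Σ_k (x_{k,i} - mean_i) · (x_{k,j} - mean_j), divisor n-1 = 5:
  S[X,X] = ((1.3333)·(1.3333) + (-1.6667)·(-1.6667) + (-1.6667)·(-1.6667) + (2.3333)·(2.3333) + (-1.6667)·(-1.6667) + (1.3333)·(1.3333)) / 5 = 17.3333/5 = 3.4667
  S[X,Y] = ((1.3333)·(0.5) + (-1.6667)·(-0.5) + (-1.6667)·(2.5) + (2.3333)·(-2.5) + (-1.6667)·(-0.5) + (1.3333)·(0.5)) / 5 = -7/5 = -1.4
  S[Y,Y] = ((0.5)·(0.5) + (-0.5)·(-0.5) + (2.5)·(2.5) + (-2.5)·(-2.5) + (-0.5)·(-0.5) + (0.5)·(0.5)) / 5 = 13.5/5 = 2.7
  S = [[3.4667, -1.4],
 [-1.4, 2.7]].

Step 3 — invert S. det(S) = 3.4667·2.7 - (-1.4)² = 7.4.
  S^{-1} = (1/det) · [[d, -b], [-b, a]] = [[0.3649, 0.1892],
 [0.1892, 0.4685]].

Step 4 — quadratic form (x̄ - mu_0)^T · S^{-1} · (x̄ - mu_0):
  S^{-1} · (x̄ - mu_0) = (0, 1.6667),
  (x̄ - mu_0)^T · [...] = (-2.3333)·(0) + (4.5)·(1.6667) = 7.5.

Step 5 — scale by n: T² = 6 · 7.5 = 45.

T² ≈ 45


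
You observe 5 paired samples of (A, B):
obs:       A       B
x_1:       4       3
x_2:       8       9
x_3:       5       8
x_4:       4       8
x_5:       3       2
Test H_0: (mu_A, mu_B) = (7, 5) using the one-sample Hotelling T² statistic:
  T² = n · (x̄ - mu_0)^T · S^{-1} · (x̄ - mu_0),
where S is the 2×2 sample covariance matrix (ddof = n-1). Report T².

Step 1 — sample mean vector:
  mean(A) = (4 + 8 + 5 + 4 + 3) / 5 = 24/5 = 4.8
  mean(B) = (3 + 9 + 8 + 8 + 2) / 5 = 30/5 = 6
  x̄ = (4.8, 6),  deviation x̄ - mu_0 = (4.8, 6) - (7, 5) = (-2.2, 1).

Step 2 — sample covariance matrix, S[i,j] = (1/(n-1)) · Σ_k (x_{k,i} - mean_i) · (x_{k,j} - mean_j), divisor n-1 = 4:
  S[A,A] = ((-0.8)·(-0.8) + (3.2)·(3.2) + (0.2)·(0.2) + (-0.8)·(-0.8) + (-1.8)·(-1.8)) / 4 = 14.8/4 = 3.7
  S[A,B] = ((-0.8)·(-3) + (3.2)·(3) + (0.2)·(2) + (-0.8)·(2) + (-1.8)·(-4)) / 4 = 18/4 = 4.5
  S[B,B] = ((-3)·(-3) + (3)·(3) + (2)·(2) + (2)·(2) + (-4)·(-4)) / 4 = 42/4 = 10.5
  S = [[3.7, 4.5],
 [4.5, 10.5]].

Step 3 — invert S. det(S) = 3.7·10.5 - (4.5)² = 18.6.
  S^{-1} = (1/det) · [[d, -b], [-b, a]] = [[0.5645, -0.2419],
 [-0.2419, 0.1989]].

Step 4 — quadratic form (x̄ - mu_0)^T · S^{-1} · (x̄ - mu_0):
  S^{-1} · (x̄ - mu_0) = (-1.4839, 0.7312),
  (x̄ - mu_0)^T · [...] = (-2.2)·(-1.4839) + (1)·(0.7312) = 3.9957.

Step 5 — scale by n: T² = 5 · 3.9957 = 19.9785.

T² ≈ 19.9785


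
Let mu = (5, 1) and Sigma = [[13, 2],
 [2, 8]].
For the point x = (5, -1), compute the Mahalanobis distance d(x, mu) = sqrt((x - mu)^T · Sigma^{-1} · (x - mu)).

Step 1 — centre the observation: (x - mu) = (0, -2).

Step 2 — invert Sigma. det(Sigma) = 13·8 - (2)² = 100.
  Sigma^{-1} = (1/det) · [[d, -b], [-b, a]] = [[0.08, -0.02],
 [-0.02, 0.13]].

Step 3 — form the quadratic (x - mu)^T · Sigma^{-1} · (x - mu):
  Sigma^{-1} · (x - mu) = (0.04, -0.26).
  (x - mu)^T · [Sigma^{-1} · (x - mu)] = (0)·(0.04) + (-2)·(-0.26) = 0.52.

Step 4 — take square root: d = √(0.52) ≈ 0.7211.

d(x, mu) = √(0.52) ≈ 0.7211


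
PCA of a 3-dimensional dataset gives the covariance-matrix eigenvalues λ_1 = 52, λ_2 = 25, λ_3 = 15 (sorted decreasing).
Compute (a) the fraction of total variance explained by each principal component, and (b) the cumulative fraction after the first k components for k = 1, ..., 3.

Step 1 — total variance = trace(Sigma) = Σ λ_i = 52 + 25 + 15 = 92.

Step 2 — fraction explained by component i = λ_i / Σ λ:
  PC1: 52/92 = 0.5652
  PC2: 25/92 = 0.2717
  PC3: 15/92 = 0.163

Step 3 — cumulative fraction after k components = (λ_1 + ... + λ_k) / Σ λ:
  k = 1: 52/92 = 0.5652
  k = 2: (52 + 25)/92 = 77/92 = 0.837
  k = 3: (52 + 25 + 15)/92 = 92/92 = 1

Summary (fraction, with percent):

explained: PC1 0.5652 (56.52%), PC2 0.2717 (27.17%), PC3 0.163 (16.3%);  cumulative: 0.5652, 0.837, 1


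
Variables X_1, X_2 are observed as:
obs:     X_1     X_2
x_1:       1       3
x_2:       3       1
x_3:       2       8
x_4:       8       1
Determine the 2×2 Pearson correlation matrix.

Step 1 — column means:
  mean(X_1) = (1 + 3 + 2 + 8) / 4 = 14/4 = 3.5
  mean(X_2) = (3 + 1 + 8 + 1) / 4 = 13/4 = 3.25

Step 2 — sample variances and covariances s[i,j] = (1/(n-1)) · Σ_k (x_{k,i} - mean_i) · (x_{k,j} - mean_j), with n-1 = 3:
  s[X_1,X_1] = ((-2.5)·(-2.5) + (-0.5)·(-0.5) + (-1.5)·(-1.5) + (4.5)·(4.5)) / 3 = 29/3 = 9.6667
  s[X_1,X_2] = ((-2.5)·(-0.25) + (-0.5)·(-2.25) + (-1.5)·(4.75) + (4.5)·(-2.25)) / 3 = -15.5/3 = -5.1667
  s[X_2,X_2] = ((-0.25)·(-0.25) + (-2.25)·(-2.25) + (4.75)·(4.75) + (-2.25)·(-2.25)) / 3 = 32.75/3 = 10.9167
  Sample standard deviations s_i = √(s[i,i]):
  s(X_1) = √(9.6667) = 3.1091
  s(X_2) = √(10.9167) = 3.304

Step 3 — r_{ij} = s_{ij} / (s_i · s_j):
  r[X_1,X_1] = 1 (diagonal).
  r[X_1,X_2] = -5.1667 / (3.1091 · 3.304) = -5.1667 / 10.2727 = -0.503
  r[X_2,X_2] = 1 (diagonal).

R is symmetric with unit diagonal. Assembling:

R = [[1, -0.503],
 [-0.503, 1]]
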